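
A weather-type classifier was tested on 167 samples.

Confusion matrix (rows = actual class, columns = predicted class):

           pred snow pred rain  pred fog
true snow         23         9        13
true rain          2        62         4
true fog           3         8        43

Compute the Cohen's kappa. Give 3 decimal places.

0.639

Observed agreement pₒ = trace/N = 128/167 = 0.7665
Expected agreement pₑ = Σ (rowᵢ·colᵢ)/N² = (45·28 + 68·79 + 54·60)/167² = 0.3540
κ = (pₒ − pₑ)/(1 − pₑ) = (0.7665 − 0.3540)/(1 − 0.3540) = 0.639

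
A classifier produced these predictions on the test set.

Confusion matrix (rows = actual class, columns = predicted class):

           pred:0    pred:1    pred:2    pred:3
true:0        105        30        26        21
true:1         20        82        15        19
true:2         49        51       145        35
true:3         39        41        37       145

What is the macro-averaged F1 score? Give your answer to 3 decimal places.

0.548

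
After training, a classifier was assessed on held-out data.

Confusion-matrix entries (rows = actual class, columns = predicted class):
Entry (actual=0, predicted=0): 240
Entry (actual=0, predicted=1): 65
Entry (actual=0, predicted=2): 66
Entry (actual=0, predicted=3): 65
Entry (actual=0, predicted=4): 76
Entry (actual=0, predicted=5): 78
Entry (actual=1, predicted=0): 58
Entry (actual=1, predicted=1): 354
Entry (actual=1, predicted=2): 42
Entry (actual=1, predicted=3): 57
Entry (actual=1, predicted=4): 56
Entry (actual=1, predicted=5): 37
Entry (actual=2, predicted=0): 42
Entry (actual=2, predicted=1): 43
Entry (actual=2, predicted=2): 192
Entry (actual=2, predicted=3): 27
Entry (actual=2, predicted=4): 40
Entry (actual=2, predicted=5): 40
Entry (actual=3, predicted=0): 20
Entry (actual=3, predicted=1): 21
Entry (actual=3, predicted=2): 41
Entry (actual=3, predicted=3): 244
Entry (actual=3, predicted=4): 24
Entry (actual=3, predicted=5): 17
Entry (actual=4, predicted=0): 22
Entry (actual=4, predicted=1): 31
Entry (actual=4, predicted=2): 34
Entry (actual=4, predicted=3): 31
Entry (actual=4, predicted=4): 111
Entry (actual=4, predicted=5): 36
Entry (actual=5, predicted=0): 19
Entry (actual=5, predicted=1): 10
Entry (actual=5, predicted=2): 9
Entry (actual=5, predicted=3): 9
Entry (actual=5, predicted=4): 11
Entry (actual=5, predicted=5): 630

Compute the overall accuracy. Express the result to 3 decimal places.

Accuracy = trace / total = (240+354+192+244+111+630=1771) / 2898 = 1771/2898 = 0.611

0.611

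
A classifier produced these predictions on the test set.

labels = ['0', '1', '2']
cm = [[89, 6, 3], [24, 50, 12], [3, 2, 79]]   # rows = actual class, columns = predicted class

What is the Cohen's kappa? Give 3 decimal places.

0.718

Observed agreement pₒ = trace/N = 218/268 = 0.8134
Expected agreement pₑ = Σ (rowᵢ·colᵢ)/N² = (98·116 + 86·58 + 84·94)/268² = 0.3377
κ = (pₒ − pₑ)/(1 − pₑ) = (0.8134 − 0.3377)/(1 − 0.3377) = 0.718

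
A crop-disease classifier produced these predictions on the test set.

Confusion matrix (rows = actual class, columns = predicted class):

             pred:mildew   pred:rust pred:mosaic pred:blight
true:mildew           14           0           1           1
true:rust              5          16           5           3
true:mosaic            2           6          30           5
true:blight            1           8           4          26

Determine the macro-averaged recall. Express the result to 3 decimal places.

0.698

Per-class recall (TP/(TP+FN)):
  mildew: TP=14, FN=0+1+1=2 → 14/16 = 0.8750
  rust: TP=16, FN=5+5+3=13 → 16/29 = 0.5517
  mosaic: TP=30, FN=2+6+5=13 → 30/43 = 0.6977
  blight: TP=26, FN=1+8+4=13 → 26/39 = 0.6667
Macro-recall = mean = (0.8750 + 0.5517 + 0.6977 + 0.6667) / 4 = 0.698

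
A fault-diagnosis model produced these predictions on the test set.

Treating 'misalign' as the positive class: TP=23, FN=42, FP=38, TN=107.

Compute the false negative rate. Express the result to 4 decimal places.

0.6462

FNR = FN/(FN+TP) = 42/(42+23) = 0.6462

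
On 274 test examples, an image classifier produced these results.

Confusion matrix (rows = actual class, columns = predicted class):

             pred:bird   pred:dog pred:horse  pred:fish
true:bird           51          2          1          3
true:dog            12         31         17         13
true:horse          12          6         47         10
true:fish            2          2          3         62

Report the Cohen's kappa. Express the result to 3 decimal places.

Observed agreement pₒ = trace/N = 191/274 = 0.6971
Expected agreement pₑ = Σ (rowᵢ·colᵢ)/N² = (57·77 + 73·41 + 75·68 + 69·88)/274² = 0.2471
κ = (pₒ − pₑ)/(1 − pₑ) = (0.6971 − 0.2471)/(1 − 0.2471) = 0.598

0.598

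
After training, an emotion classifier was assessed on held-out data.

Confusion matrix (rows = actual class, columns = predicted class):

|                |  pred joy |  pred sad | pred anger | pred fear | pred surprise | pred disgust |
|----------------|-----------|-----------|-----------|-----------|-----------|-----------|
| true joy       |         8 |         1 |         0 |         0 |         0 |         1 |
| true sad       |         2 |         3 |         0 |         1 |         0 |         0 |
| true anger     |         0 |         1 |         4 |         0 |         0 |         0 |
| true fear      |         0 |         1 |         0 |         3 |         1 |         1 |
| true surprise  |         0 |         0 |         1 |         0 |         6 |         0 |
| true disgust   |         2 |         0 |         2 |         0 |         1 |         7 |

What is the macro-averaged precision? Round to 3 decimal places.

Per-class precision (TP/(TP+FP)):
  joy: TP=8, FP=2+0+0+0+2=4 → 8/12 = 0.6667
  sad: TP=3, FP=1+1+1+0+0=3 → 3/6 = 0.5000
  anger: TP=4, FP=0+0+0+1+2=3 → 4/7 = 0.5714
  fear: TP=3, FP=0+1+0+0+0=1 → 3/4 = 0.7500
  surprise: TP=6, FP=0+0+0+1+1=2 → 6/8 = 0.7500
  disgust: TP=7, FP=1+0+0+1+0=2 → 7/9 = 0.7778
Macro-precision = mean = (0.6667 + 0.5000 + 0.5714 + 0.7500 + 0.7500 + 0.7778) / 6 = 0.669

0.669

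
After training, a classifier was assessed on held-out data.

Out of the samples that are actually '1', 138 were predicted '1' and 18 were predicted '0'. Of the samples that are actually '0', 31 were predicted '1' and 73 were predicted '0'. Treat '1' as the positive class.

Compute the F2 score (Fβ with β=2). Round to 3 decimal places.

Fβ = (1+β²)·TP / ((1+β²)·TP + β²·FN + FP), with β²=4
= 5·138 / (5·138 + 4·18 + 31) = 0.870

0.870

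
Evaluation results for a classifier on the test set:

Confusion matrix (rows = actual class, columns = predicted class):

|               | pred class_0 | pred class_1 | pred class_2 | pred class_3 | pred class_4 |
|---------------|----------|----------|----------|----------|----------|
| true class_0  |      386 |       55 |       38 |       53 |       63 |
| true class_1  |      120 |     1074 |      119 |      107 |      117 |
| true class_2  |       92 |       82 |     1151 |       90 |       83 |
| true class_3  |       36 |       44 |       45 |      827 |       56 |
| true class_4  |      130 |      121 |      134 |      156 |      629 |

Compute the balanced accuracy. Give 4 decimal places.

Balanced accuracy = mean of per-class recall.
  class_0: recall = 386/595 = 0.64874
  class_1: recall = 1074/1537 = 0.69876
  class_2: recall = 1151/1498 = 0.76836
  class_3: recall = 827/1008 = 0.82044
  class_4: recall = 629/1170 = 0.53761
Mean = (0.64874 + 0.69876 + 0.76836 + 0.82044 + 0.53761) / 5 = 0.6948

0.6948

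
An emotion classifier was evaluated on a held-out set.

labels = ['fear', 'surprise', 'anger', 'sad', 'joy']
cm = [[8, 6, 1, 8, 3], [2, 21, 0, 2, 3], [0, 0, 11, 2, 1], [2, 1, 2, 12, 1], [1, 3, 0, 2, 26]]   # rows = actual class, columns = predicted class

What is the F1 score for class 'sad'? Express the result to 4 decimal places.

0.5455

One-vs-rest for 'sad': TP = diagonal; FP = other classes predicted 'sad'; FN = 'sad' predicted as other.
F1 score = 2·TP/(2·TP+FP+FN).
sad: TP=12, FP=8+2+2+2=14, FN=2+1+2+1=6 → 24/44 = 0.54545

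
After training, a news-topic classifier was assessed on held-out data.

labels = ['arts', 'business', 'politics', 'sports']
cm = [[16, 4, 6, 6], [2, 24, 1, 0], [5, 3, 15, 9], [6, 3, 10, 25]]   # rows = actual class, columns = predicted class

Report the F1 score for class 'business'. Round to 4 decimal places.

0.7869

Take TP from the diagonal, FP from the rest of the 'business' prediction marginal, FN from the rest of the 'business' actual marginal.
F1 score = 2·TP/(2·TP+FP+FN).
business: TP=24, FP=4+3+3=10, FN=2+1+0=3 → 48/61 = 0.78689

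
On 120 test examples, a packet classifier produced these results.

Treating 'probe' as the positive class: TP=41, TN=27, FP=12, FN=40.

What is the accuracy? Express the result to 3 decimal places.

0.567

Accuracy = (TP+TN)/N = (41+27)/120 = 0.567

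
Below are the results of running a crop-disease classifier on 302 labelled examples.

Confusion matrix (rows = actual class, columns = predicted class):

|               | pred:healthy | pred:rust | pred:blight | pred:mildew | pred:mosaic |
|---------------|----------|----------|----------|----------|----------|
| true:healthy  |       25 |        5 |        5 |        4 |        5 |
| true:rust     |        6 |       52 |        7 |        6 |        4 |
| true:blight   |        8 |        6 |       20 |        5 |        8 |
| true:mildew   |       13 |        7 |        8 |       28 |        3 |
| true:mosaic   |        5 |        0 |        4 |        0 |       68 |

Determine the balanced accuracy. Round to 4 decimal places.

0.6089

Balanced accuracy = mean of per-class recall.
  healthy: recall = 25/44 = 0.56818
  rust: recall = 52/75 = 0.69333
  blight: recall = 20/47 = 0.42553
  mildew: recall = 28/59 = 0.47458
  mosaic: recall = 68/77 = 0.88312
Mean = (0.56818 + 0.69333 + 0.42553 + 0.47458 + 0.88312) / 5 = 0.6089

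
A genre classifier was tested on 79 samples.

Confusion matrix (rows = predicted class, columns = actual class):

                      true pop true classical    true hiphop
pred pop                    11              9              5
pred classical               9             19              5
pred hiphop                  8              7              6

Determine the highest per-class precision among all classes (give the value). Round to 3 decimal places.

0.576

Per-class precision (TP/(TP+FP)):
  pop: TP=11, FP=9+5=14 → 11/25 = 0.4400
  classical: TP=19, FP=9+5=14 → 19/33 = 0.5758
  hiphop: TP=6, FP=8+7=15 → 6/21 = 0.2857
Highest is class 'classical' with precision = 0.576.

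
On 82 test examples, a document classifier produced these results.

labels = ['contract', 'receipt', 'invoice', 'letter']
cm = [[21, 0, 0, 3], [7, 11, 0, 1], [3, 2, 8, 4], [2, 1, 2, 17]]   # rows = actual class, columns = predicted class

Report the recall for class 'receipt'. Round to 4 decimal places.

recall = TP/(TP+FN).
receipt: TP=11, FN=7+0+1=8 → 11/19 = 0.57895

0.5789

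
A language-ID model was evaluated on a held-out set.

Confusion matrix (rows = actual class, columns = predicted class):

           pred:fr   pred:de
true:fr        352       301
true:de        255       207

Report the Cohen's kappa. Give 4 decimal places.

-0.0127

Observed agreement pₒ = trace/N = 559/1115 = 0.50135
Expected agreement pₑ = Σ (rowᵢ·colᵢ)/N² = (653·607 + 462·508)/1115² = 0.50760
κ = (pₒ − pₑ)/(1 − pₑ) = (0.50135 − 0.50760)/(1 − 0.50760) = -0.0127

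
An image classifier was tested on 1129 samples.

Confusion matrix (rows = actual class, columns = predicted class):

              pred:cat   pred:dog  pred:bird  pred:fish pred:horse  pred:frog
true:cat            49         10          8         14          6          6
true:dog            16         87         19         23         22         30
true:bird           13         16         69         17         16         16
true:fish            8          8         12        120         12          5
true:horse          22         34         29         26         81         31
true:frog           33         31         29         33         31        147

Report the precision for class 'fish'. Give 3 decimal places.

0.515

One-vs-rest for 'fish': TP = diagonal; FP = other classes predicted 'fish'; FN = 'fish' predicted as other.
precision = TP/(TP+FP).
fish: TP=120, FP=14+23+17+26+33=113 → 120/233 = 0.5150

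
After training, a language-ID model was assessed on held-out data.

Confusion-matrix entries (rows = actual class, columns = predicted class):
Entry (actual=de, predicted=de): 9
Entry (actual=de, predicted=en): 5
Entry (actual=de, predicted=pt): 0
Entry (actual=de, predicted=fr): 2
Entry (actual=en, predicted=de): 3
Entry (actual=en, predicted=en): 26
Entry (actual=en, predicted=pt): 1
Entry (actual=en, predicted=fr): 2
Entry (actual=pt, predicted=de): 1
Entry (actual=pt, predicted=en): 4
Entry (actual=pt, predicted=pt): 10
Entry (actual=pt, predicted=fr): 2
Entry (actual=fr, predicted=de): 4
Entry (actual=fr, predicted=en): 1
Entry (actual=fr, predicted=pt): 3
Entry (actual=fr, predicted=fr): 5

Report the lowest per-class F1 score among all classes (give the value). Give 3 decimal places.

0.417

Per-class F1 score (2·TP/(2·TP+FP+FN)):
  de: TP=9, FP=3+1+4=8, FN=5+0+2=7 → 18/33 = 0.5455
  en: TP=26, FP=5+4+1=10, FN=3+1+2=6 → 52/68 = 0.7647
  pt: TP=10, FP=0+1+3=4, FN=1+4+2=7 → 20/31 = 0.6452
  fr: TP=5, FP=2+2+2=6, FN=4+1+3=8 → 10/24 = 0.4167
Lowest is class 'fr' with F1 score = 0.417.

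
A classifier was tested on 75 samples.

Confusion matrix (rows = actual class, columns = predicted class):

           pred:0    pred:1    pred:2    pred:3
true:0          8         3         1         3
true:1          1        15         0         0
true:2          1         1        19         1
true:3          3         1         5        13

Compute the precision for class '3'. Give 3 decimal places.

Treat '3' as positive and all other classes as negative.
precision = TP/(TP+FP).
3: TP=13, FP=3+0+1=4 → 13/17 = 0.7647

0.765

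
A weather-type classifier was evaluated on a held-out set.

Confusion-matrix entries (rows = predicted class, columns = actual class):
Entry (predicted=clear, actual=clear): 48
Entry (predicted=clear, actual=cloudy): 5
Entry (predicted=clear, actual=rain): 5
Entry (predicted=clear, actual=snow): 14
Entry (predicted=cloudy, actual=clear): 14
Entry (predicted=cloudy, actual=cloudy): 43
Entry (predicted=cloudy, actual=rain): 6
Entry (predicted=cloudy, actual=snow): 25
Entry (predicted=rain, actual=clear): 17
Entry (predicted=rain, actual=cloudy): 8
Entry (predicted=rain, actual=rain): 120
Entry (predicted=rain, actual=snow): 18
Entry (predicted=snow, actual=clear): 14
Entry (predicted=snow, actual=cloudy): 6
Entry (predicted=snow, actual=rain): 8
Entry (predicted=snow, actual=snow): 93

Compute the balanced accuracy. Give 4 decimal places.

0.6732

Balanced accuracy = mean of per-class recall.
  clear: recall = 48/93 = 0.51613
  cloudy: recall = 43/62 = 0.69355
  rain: recall = 120/139 = 0.86331
  snow: recall = 93/150 = 0.62000
Mean = (0.51613 + 0.69355 + 0.86331 + 0.62000) / 4 = 0.6732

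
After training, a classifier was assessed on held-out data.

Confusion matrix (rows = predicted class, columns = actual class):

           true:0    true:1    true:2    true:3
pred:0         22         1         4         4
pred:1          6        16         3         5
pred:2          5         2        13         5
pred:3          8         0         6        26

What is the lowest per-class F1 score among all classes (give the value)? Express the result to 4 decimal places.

0.5098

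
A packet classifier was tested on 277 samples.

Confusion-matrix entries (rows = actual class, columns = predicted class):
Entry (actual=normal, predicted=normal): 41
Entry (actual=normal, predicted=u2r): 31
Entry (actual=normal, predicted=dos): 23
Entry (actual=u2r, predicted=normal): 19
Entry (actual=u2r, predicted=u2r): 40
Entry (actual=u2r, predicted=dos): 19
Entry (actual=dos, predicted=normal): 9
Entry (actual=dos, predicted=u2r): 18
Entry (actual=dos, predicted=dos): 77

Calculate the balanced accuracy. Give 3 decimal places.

Balanced accuracy = mean of per-class recall.
  normal: recall = 41/95 = 0.4316
  u2r: recall = 40/78 = 0.5128
  dos: recall = 77/104 = 0.7404
Mean = (0.4316 + 0.5128 + 0.7404) / 3 = 0.562

0.562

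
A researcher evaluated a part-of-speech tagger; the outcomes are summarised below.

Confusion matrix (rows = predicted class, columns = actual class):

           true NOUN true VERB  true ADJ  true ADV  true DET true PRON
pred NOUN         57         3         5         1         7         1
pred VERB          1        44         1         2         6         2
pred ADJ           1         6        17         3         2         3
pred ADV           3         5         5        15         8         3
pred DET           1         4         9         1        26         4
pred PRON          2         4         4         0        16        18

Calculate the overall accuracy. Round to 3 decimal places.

0.610

Accuracy = trace / total = (57+44+17+15+26+18=177) / 290 = 177/290 = 0.610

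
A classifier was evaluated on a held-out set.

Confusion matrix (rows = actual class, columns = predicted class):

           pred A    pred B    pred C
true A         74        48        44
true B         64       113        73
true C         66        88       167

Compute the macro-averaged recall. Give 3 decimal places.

0.473

Per-class recall (TP/(TP+FN)):
  A: TP=74, FN=48+44=92 → 74/166 = 0.4458
  B: TP=113, FN=64+73=137 → 113/250 = 0.4520
  C: TP=167, FN=66+88=154 → 167/321 = 0.5202
Macro-recall = mean = (0.4458 + 0.4520 + 0.5202) / 3 = 0.473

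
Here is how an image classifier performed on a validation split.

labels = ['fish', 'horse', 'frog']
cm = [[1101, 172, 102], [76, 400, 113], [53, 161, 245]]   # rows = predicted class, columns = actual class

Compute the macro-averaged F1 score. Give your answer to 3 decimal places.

0.661

Per-class F1 score (2·TP/(2·TP+FP+FN)):
  fish: TP=1101, FP=172+102=274, FN=76+53=129 → 2202/2605 = 0.8453
  horse: TP=400, FP=76+113=189, FN=172+161=333 → 800/1322 = 0.6051
  frog: TP=245, FP=53+161=214, FN=102+113=215 → 490/919 = 0.5332
Macro-F1 score = mean = (0.8453 + 0.6051 + 0.5332) / 3 = 0.661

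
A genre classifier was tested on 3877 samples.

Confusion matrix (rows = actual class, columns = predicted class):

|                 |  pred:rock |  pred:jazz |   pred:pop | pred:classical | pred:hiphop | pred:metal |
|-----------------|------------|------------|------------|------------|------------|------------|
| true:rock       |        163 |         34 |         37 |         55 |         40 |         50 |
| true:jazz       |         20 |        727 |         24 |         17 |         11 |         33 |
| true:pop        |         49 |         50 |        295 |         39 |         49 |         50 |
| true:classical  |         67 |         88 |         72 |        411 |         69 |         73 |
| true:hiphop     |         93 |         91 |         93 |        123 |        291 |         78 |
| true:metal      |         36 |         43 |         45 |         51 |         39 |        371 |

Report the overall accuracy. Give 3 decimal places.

Accuracy = trace / total = (163+727+295+411+291+371=2258) / 3877 = 2258/3877 = 0.582

0.582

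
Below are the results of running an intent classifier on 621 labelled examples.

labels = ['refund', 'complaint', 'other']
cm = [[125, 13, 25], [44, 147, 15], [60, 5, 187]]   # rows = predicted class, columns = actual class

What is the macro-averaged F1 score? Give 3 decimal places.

Per-class F1 score (2·TP/(2·TP+FP+FN)):
  refund: TP=125, FP=13+25=38, FN=44+60=104 → 250/392 = 0.6378
  complaint: TP=147, FP=44+15=59, FN=13+5=18 → 294/371 = 0.7925
  other: TP=187, FP=60+5=65, FN=25+15=40 → 374/479 = 0.7808
Macro-F1 score = mean = (0.6378 + 0.7925 + 0.7808) / 3 = 0.737

0.737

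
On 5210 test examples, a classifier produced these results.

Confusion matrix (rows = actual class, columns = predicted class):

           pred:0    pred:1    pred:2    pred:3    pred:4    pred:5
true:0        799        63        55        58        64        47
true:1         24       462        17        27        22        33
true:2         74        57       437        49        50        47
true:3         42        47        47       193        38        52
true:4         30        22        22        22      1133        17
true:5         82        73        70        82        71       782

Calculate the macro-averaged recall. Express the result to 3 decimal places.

Per-class recall (TP/(TP+FN)):
  0: TP=799, FN=63+55+58+64+47=287 → 799/1086 = 0.7357
  1: TP=462, FN=24+17+27+22+33=123 → 462/585 = 0.7897
  2: TP=437, FN=74+57+49+50+47=277 → 437/714 = 0.6120
  3: TP=193, FN=42+47+47+38+52=226 → 193/419 = 0.4606
  4: TP=1133, FN=30+22+22+22+17=113 → 1133/1246 = 0.9093
  5: TP=782, FN=82+73+70+82+71=378 → 782/1160 = 0.6741
Macro-recall = mean = (0.7357 + 0.7897 + 0.6120 + 0.4606 + 0.9093 + 0.6741) / 6 = 0.697

0.697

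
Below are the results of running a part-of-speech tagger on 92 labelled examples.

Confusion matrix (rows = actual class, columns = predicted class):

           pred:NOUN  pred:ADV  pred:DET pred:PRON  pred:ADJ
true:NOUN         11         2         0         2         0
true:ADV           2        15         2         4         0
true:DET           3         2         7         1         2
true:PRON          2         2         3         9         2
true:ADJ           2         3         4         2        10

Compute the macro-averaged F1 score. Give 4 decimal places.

0.5580

Per-class F1 score (2·TP/(2·TP+FP+FN)):
  NOUN: TP=11, FP=2+3+2+2=9, FN=2+0+2+0=4 → 22/35 = 0.62857
  ADV: TP=15, FP=2+2+2+3=9, FN=2+2+4+0=8 → 30/47 = 0.63830
  DET: TP=7, FP=0+2+3+4=9, FN=3+2+1+2=8 → 14/31 = 0.45161
  PRON: TP=9, FP=2+4+1+2=9, FN=2+2+3+2=9 → 18/36 = 0.50000
  ADJ: TP=10, FP=0+0+2+2=4, FN=2+3+4+2=11 → 20/35 = 0.57143
Macro-F1 score = mean = (0.62857 + 0.63830 + 0.45161 + 0.50000 + 0.57143) / 5 = 0.5580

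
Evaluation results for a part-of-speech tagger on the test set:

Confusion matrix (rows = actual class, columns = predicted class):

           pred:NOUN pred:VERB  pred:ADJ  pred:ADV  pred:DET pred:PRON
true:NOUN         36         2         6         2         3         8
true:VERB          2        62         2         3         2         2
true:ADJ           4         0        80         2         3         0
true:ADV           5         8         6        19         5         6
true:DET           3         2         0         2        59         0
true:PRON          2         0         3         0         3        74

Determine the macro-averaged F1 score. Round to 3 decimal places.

Per-class F1 score (2·TP/(2·TP+FP+FN)):
  NOUN: TP=36, FP=2+4+5+3+2=16, FN=2+6+2+3+8=21 → 72/109 = 0.6606
  VERB: TP=62, FP=2+0+8+2+0=12, FN=2+2+3+2+2=11 → 124/147 = 0.8435
  ADJ: TP=80, FP=6+2+6+0+3=17, FN=4+0+2+3+0=9 → 160/186 = 0.8602
  ADV: TP=19, FP=2+3+2+2+0=9, FN=5+8+6+5+6=30 → 38/77 = 0.4935
  DET: TP=59, FP=3+2+3+5+3=16, FN=3+2+0+2+0=7 → 118/141 = 0.8369
  PRON: TP=74, FP=8+2+0+6+0=16, FN=2+0+3+0+3=8 → 148/172 = 0.8605
Macro-F1 score = mean = (0.6606 + 0.8435 + 0.8602 + 0.4935 + 0.8369 + 0.8605) / 6 = 0.759

0.759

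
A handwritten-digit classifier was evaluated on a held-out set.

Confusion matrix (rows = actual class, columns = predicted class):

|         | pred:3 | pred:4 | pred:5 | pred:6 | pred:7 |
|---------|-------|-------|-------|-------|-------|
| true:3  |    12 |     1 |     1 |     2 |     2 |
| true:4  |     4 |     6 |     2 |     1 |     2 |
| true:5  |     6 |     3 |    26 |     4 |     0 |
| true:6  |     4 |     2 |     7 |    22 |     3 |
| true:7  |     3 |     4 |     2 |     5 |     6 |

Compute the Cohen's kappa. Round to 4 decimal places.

Observed agreement pₒ = trace/N = 72/130 = 0.55385
Expected agreement pₑ = Σ (rowᵢ·colᵢ)/N² = (18·29 + 15·16 + 39·38 + 38·34 + 20·13)/130² = 0.22462
κ = (pₒ − pₑ)/(1 − pₑ) = (0.55385 − 0.22462)/(1 − 0.22462) = 0.4246

0.4246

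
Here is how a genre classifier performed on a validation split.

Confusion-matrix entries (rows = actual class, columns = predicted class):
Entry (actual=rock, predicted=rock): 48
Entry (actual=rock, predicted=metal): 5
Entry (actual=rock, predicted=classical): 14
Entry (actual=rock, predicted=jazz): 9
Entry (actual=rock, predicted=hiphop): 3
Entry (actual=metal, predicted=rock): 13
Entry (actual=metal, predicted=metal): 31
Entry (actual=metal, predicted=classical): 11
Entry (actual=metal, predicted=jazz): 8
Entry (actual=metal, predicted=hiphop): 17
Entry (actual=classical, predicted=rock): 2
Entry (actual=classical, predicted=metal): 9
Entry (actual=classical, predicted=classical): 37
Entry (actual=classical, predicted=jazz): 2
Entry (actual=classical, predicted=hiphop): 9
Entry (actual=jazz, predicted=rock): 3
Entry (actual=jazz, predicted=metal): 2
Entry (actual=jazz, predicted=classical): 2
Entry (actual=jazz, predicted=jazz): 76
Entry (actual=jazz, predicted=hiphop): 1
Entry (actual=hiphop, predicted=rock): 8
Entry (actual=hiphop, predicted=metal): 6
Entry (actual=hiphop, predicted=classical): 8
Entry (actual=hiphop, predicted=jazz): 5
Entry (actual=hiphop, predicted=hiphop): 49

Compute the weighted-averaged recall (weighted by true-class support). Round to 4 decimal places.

0.6376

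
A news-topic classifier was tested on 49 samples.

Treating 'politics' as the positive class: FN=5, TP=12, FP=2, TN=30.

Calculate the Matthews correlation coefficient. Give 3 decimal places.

0.678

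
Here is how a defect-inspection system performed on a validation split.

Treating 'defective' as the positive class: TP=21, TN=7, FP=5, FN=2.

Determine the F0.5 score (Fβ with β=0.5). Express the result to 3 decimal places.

Fβ = (1+β²)·TP / ((1+β²)·TP + β²·FN + FP), with β²=1/4
= 1.25·21 / (1.25·21 + 0.25·2 + 5) = 0.827

0.827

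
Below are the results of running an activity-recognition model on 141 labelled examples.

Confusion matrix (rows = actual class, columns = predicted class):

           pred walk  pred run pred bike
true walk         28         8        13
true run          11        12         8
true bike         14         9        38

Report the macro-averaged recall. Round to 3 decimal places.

0.527

Per-class recall (TP/(TP+FN)):
  walk: TP=28, FN=8+13=21 → 28/49 = 0.5714
  run: TP=12, FN=11+8=19 → 12/31 = 0.3871
  bike: TP=38, FN=14+9=23 → 38/61 = 0.6230
Macro-recall = mean = (0.5714 + 0.3871 + 0.6230) / 3 = 0.527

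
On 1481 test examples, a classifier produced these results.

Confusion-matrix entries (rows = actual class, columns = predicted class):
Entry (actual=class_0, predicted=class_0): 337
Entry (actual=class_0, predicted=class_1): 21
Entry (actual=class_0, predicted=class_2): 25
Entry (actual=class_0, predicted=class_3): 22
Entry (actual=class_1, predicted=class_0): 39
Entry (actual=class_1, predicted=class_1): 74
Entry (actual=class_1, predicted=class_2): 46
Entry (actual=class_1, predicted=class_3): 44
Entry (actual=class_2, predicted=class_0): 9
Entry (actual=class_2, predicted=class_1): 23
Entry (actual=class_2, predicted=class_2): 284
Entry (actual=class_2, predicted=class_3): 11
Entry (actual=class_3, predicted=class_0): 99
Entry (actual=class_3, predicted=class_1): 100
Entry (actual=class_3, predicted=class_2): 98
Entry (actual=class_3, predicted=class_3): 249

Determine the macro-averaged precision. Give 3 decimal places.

0.607

Per-class precision (TP/(TP+FP)):
  class_0: TP=337, FP=39+9+99=147 → 337/484 = 0.6963
  class_1: TP=74, FP=21+23+100=144 → 74/218 = 0.3394
  class_2: TP=284, FP=25+46+98=169 → 284/453 = 0.6269
  class_3: TP=249, FP=22+44+11=77 → 249/326 = 0.7638
Macro-precision = mean = (0.6963 + 0.3394 + 0.6269 + 0.7638) / 4 = 0.607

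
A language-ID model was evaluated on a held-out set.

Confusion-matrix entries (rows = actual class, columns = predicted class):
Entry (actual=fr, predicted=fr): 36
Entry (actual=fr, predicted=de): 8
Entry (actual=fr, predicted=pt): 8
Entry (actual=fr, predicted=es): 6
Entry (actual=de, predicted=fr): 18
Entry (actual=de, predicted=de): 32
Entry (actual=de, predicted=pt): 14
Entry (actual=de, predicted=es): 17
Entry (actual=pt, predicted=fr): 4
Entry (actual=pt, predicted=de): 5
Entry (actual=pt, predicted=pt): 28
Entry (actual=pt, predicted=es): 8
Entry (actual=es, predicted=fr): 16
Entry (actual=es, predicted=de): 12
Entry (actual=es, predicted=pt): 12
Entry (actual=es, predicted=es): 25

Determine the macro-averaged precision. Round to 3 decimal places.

Per-class precision (TP/(TP+FP)):
  fr: TP=36, FP=18+4+16=38 → 36/74 = 0.4865
  de: TP=32, FP=8+5+12=25 → 32/57 = 0.5614
  pt: TP=28, FP=8+14+12=34 → 28/62 = 0.4516
  es: TP=25, FP=6+17+8=31 → 25/56 = 0.4464
Macro-precision = mean = (0.4865 + 0.5614 + 0.4516 + 0.4464) / 4 = 0.486

0.486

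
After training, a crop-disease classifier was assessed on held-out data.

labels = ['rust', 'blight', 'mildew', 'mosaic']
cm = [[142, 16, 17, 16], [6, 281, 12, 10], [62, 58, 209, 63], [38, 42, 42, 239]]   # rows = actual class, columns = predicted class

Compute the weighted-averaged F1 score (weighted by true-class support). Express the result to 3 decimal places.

0.689

Per-class F1 score (2·TP/(2·TP+FP+FN)):
  rust: TP=142, FP=6+62+38=106, FN=16+17+16=49 → 284/439 = 0.6469
  blight: TP=281, FP=16+58+42=116, FN=6+12+10=28 → 562/706 = 0.7960
  mildew: TP=209, FP=17+12+42=71, FN=62+58+63=183 → 418/672 = 0.6220
  mosaic: TP=239, FP=16+10+63=89, FN=38+42+42=122 → 478/689 = 0.6938
Weighted-F1 score = Σ (supportᵢ/N)·F1 scoreᵢ with N=1253: (191/1253)·0.6469 + (309/1253)·0.7960 + (392/1253)·0.6220 + (361/1253)·0.6938 = 0.689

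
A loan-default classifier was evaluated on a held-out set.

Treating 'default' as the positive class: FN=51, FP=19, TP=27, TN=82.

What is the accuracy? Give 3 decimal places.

Accuracy = (TP+TN)/N = (27+82)/179 = 0.609

0.609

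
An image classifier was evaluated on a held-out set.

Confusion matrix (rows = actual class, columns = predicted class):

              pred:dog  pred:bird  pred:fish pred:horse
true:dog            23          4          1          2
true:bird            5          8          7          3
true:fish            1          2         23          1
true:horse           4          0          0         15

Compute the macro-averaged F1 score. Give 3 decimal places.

Per-class F1 score (2·TP/(2·TP+FP+FN)):
  dog: TP=23, FP=5+1+4=10, FN=4+1+2=7 → 46/63 = 0.7302
  bird: TP=8, FP=4+2+0=6, FN=5+7+3=15 → 16/37 = 0.4324
  fish: TP=23, FP=1+7+0=8, FN=1+2+1=4 → 46/58 = 0.7931
  horse: TP=15, FP=2+3+1=6, FN=4+0+0=4 → 30/40 = 0.7500
Macro-F1 score = mean = (0.7302 + 0.4324 + 0.7931 + 0.7500) / 4 = 0.676

0.676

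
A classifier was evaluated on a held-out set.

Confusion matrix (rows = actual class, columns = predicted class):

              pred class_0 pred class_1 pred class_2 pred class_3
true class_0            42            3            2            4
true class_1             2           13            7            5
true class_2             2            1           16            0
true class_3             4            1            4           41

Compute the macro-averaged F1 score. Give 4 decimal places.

0.7240

Per-class F1 score (2·TP/(2·TP+FP+FN)):
  class_0: TP=42, FP=2+2+4=8, FN=3+2+4=9 → 84/101 = 0.83168
  class_1: TP=13, FP=3+1+1=5, FN=2+7+5=14 → 26/45 = 0.57778
  class_2: TP=16, FP=2+7+4=13, FN=2+1+0=3 → 32/48 = 0.66667
  class_3: TP=41, FP=4+5+0=9, FN=4+1+4=9 → 82/100 = 0.82000
Macro-F1 score = mean = (0.83168 + 0.57778 + 0.66667 + 0.82000) / 4 = 0.7240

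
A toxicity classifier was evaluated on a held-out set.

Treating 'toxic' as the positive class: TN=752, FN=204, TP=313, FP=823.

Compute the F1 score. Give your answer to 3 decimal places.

Precision = TP/(TP+FP) = 313/1136 = 0.2755
Recall = TP/(TP+FN) = 313/517 = 0.6054
F1 = 2·TP/(2·TP+FP+FN) = 626/1653 = 0.379

0.379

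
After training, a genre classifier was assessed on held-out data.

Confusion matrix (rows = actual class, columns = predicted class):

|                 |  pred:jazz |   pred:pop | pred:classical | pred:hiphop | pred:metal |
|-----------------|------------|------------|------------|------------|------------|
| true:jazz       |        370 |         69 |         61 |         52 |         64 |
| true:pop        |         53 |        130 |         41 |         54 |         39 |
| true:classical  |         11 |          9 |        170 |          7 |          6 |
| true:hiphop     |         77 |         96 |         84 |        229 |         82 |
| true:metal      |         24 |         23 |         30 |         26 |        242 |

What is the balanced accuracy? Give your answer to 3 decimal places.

0.591

Balanced accuracy = mean of per-class recall.
  jazz: recall = 370/616 = 0.6006
  pop: recall = 130/317 = 0.4101
  classical: recall = 170/203 = 0.8374
  hiphop: recall = 229/568 = 0.4032
  metal: recall = 242/345 = 0.7014
Mean = (0.6006 + 0.4101 + 0.8374 + 0.4032 + 0.7014) / 5 = 0.591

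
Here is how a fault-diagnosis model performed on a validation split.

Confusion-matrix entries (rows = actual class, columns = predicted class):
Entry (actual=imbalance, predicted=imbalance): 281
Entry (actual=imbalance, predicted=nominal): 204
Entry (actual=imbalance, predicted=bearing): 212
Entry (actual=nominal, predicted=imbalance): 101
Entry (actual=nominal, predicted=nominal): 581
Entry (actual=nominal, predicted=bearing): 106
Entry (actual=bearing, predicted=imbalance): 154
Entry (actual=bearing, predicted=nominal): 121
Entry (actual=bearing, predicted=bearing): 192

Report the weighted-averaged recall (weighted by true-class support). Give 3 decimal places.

0.540

Per-class recall (TP/(TP+FN)):
  imbalance: TP=281, FN=204+212=416 → 281/697 = 0.4032
  nominal: TP=581, FN=101+106=207 → 581/788 = 0.7373
  bearing: TP=192, FN=154+121=275 → 192/467 = 0.4111
Weighted-recall = Σ (supportᵢ/N)·recallᵢ with N=1952: (697/1952)·0.4032 + (788/1952)·0.7373 + (467/1952)·0.4111 = 0.540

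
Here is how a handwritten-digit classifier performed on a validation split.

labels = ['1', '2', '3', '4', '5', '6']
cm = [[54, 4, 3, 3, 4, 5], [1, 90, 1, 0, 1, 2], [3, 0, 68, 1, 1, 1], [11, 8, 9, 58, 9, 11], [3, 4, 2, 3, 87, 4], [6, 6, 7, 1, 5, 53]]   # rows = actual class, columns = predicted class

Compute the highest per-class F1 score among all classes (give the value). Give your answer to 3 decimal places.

0.870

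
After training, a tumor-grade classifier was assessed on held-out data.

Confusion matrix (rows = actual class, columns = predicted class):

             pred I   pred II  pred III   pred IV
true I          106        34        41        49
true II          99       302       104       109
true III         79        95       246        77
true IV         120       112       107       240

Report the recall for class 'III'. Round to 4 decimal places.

recall = TP/(TP+FN).
III: TP=246, FN=79+95+77=251 → 246/497 = 0.49497

0.4950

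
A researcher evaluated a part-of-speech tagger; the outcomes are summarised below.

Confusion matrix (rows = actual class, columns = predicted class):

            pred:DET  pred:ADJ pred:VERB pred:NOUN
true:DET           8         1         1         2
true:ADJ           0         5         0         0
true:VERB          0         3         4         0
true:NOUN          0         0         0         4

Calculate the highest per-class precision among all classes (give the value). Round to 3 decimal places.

Per-class precision (TP/(TP+FP)):
  DET: TP=8, FP=0+0+0=0 → 8/8 = 1.0000
  ADJ: TP=5, FP=1+3+0=4 → 5/9 = 0.5556
  VERB: TP=4, FP=1+0+0=1 → 4/5 = 0.8000
  NOUN: TP=4, FP=2+0+0=2 → 4/6 = 0.6667
Highest is class 'DET' with precision = 1.000.

1.000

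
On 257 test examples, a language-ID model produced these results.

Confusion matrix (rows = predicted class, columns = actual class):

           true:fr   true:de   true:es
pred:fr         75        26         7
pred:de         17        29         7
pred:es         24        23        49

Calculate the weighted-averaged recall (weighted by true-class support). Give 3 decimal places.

0.595

Per-class recall (TP/(TP+FN)):
  fr: TP=75, FN=17+24=41 → 75/116 = 0.6466
  de: TP=29, FN=26+23=49 → 29/78 = 0.3718
  es: TP=49, FN=7+7=14 → 49/63 = 0.7778
Weighted-recall = Σ (supportᵢ/N)·recallᵢ with N=257: (116/257)·0.6466 + (78/257)·0.3718 + (63/257)·0.7778 = 0.595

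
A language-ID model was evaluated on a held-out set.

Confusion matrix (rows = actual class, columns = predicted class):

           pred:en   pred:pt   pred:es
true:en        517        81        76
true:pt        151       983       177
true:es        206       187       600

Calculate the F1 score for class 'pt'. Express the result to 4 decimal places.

0.7674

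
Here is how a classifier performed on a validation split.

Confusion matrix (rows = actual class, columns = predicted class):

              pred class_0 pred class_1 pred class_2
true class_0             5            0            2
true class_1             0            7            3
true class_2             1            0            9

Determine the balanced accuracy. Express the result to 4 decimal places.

0.7714

Balanced accuracy = mean of per-class recall.
  class_0: recall = 5/7 = 0.71429
  class_1: recall = 7/10 = 0.70000
  class_2: recall = 9/10 = 0.90000
Mean = (0.71429 + 0.70000 + 0.90000) / 3 = 0.7714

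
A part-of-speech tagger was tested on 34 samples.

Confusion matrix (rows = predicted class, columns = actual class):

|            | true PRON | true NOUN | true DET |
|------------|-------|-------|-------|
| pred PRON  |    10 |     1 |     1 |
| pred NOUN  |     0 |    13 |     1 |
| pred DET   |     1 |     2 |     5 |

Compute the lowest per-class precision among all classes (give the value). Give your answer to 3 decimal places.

Per-class precision (TP/(TP+FP)):
  PRON: TP=10, FP=1+1=2 → 10/12 = 0.8333
  NOUN: TP=13, FP=0+1=1 → 13/14 = 0.9286
  DET: TP=5, FP=1+2=3 → 5/8 = 0.6250
Lowest is class 'DET' with precision = 0.625.

0.625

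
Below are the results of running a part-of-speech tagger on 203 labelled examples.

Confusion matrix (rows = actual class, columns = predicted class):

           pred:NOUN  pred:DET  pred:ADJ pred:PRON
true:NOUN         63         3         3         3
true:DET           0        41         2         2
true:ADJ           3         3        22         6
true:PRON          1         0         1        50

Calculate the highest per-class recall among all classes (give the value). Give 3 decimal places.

0.962

Per-class recall (TP/(TP+FN)):
  NOUN: TP=63, FN=3+3+3=9 → 63/72 = 0.8750
  DET: TP=41, FN=0+2+2=4 → 41/45 = 0.9111
  ADJ: TP=22, FN=3+3+6=12 → 22/34 = 0.6471
  PRON: TP=50, FN=1+0+1=2 → 50/52 = 0.9615
Highest is class 'PRON' with recall = 0.962.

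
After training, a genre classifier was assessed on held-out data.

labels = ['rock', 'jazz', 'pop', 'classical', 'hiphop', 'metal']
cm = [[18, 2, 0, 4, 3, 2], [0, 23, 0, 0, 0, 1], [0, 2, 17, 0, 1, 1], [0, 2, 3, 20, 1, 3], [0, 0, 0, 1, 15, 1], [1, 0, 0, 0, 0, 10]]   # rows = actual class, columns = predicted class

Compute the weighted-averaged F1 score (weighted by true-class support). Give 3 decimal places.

0.785

Per-class F1 score (2·TP/(2·TP+FP+FN)):
  rock: TP=18, FP=0+0+0+0+1=1, FN=2+0+4+3+2=11 → 36/48 = 0.7500
  jazz: TP=23, FP=2+2+2+0+0=6, FN=0+0+0+0+1=1 → 46/53 = 0.8679
  pop: TP=17, FP=0+0+3+0+0=3, FN=0+2+0+1+1=4 → 34/41 = 0.8293
  classical: TP=20, FP=4+0+0+1+0=5, FN=0+2+3+1+3=9 → 40/54 = 0.7407
  hiphop: TP=15, FP=3+0+1+1+0=5, FN=0+0+0+1+1=2 → 30/37 = 0.8108
  metal: TP=10, FP=2+1+1+3+1=8, FN=1+0+0+0+0=1 → 20/29 = 0.6897
Weighted-F1 score = Σ (supportᵢ/N)·F1 scoreᵢ with N=131: (29/131)·0.7500 + (24/131)·0.8679 + (21/131)·0.8293 + (29/131)·0.7407 + (17/131)·0.8108 + (11/131)·0.6897 = 0.785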